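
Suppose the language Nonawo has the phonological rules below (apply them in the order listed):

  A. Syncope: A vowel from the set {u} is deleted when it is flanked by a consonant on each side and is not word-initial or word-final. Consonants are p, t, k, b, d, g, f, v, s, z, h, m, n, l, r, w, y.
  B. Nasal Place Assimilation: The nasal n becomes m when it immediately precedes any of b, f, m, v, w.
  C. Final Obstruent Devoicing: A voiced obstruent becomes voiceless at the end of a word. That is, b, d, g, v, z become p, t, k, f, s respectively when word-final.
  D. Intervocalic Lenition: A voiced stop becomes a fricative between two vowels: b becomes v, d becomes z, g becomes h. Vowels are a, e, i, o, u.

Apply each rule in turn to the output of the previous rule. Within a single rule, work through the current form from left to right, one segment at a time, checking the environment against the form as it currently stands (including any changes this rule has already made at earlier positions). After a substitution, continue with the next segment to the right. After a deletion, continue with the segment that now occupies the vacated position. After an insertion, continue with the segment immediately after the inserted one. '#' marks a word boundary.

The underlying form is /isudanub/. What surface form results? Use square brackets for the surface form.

[isdamp]

A Syncope: [isudanub] → [isdanb]
B Nasal Place Assimilation: [isdanb] → [isdamb]
C Final Obstruent Devoicing: [isdamb] → [isdamp]
D Intervocalic Lenition: no change — [isdamp]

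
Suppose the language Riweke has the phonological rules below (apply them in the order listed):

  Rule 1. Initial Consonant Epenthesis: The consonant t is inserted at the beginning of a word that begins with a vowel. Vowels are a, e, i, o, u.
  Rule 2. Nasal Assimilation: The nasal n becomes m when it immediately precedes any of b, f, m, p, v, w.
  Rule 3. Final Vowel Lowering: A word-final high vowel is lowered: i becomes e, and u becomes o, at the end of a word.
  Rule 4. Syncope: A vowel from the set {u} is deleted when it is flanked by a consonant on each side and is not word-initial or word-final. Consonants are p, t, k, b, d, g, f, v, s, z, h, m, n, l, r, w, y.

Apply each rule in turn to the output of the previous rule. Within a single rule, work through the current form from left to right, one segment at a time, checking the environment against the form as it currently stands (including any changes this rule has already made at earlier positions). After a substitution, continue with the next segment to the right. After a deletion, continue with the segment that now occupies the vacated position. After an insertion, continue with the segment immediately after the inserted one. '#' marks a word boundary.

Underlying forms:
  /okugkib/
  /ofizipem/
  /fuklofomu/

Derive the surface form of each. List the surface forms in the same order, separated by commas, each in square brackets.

[tokgkib], [tofizipem], [fklofomo]

/okugkib/:
  Rule 1 Initial Consonant Epenthesis: [okugkib] → [tokugkib]
  Rule 2 Nasal Assimilation: no change — [tokugkib]
  Rule 3 Final Vowel Lowering: no change — [tokugkib]
  Rule 4 Syncope: [tokugkib] → [tokgkib]
/ofizipem/:
  Rule 1 Initial Consonant Epenthesis: [ofizipem] → [tofizipem]
  Rule 2 Nasal Assimilation: no change — [tofizipem]
  Rule 3 Final Vowel Lowering: no change — [tofizipem]
  Rule 4 Syncope: no change — [tofizipem]
/fuklofomu/:
  Rule 1 Initial Consonant Epenthesis: no change — [fuklofomu]
  Rule 2 Nasal Assimilation: no change — [fuklofomu]
  Rule 3 Final Vowel Lowering: [fuklofomu] → [fuklofomo]
  Rule 4 Syncope: [fuklofomo] → [fklofomo]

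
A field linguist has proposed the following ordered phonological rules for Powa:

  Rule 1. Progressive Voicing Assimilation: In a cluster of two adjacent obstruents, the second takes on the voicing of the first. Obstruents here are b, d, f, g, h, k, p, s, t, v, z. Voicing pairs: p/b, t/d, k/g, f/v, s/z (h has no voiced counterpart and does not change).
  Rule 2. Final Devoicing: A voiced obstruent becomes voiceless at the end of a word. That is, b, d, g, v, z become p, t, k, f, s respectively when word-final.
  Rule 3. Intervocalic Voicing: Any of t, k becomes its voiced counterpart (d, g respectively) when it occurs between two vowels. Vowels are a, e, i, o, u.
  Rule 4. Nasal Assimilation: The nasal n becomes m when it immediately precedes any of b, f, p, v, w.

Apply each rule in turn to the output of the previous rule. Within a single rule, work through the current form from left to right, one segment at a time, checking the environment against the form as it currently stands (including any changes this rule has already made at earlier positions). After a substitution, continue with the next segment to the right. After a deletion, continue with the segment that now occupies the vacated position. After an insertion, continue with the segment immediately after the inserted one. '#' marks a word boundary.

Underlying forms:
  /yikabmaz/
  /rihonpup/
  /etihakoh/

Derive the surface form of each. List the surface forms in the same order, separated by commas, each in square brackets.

[yigabmas], [rihompup], [edihagoh]

/yikabmaz/:
  Rule 1 Progressive Voicing Assimilation: no change — [yikabmaz]
  Rule 2 Final Devoicing: [yikabmaz] → [yikabmas]
  Rule 3 Intervocalic Voicing: [yikabmas] → [yigabmas]
  Rule 4 Nasal Assimilation: no change — [yigabmas]
/rihonpup/:
  Rule 1 Progressive Voicing Assimilation: no change — [rihonpup]
  Rule 2 Final Devoicing: no change — [rihonpup]
  Rule 3 Intervocalic Voicing: no change — [rihonpup]
  Rule 4 Nasal Assimilation: [rihonpup] → [rihompup]
/etihakoh/:
  Rule 1 Progressive Voicing Assimilation: no change — [etihakoh]
  Rule 2 Final Devoicing: no change — [etihakoh]
  Rule 3 Intervocalic Voicing: [etihakoh] → [edihagoh]
  Rule 4 Nasal Assimilation: no change — [edihagoh]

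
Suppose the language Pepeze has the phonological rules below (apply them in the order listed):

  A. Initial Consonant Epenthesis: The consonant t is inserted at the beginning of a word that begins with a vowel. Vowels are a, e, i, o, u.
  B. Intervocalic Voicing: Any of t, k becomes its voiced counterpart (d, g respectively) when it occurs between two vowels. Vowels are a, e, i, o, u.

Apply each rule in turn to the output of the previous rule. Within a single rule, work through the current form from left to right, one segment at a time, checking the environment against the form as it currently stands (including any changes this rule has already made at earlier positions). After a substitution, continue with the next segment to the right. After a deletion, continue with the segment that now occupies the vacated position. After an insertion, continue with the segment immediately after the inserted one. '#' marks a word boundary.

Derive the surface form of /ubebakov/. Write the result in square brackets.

A Initial Consonant Epenthesis: [ubebakov] → [tubebakov]
B Intervocalic Voicing: [tubebakov] → [tubebagov]

[tubebagov]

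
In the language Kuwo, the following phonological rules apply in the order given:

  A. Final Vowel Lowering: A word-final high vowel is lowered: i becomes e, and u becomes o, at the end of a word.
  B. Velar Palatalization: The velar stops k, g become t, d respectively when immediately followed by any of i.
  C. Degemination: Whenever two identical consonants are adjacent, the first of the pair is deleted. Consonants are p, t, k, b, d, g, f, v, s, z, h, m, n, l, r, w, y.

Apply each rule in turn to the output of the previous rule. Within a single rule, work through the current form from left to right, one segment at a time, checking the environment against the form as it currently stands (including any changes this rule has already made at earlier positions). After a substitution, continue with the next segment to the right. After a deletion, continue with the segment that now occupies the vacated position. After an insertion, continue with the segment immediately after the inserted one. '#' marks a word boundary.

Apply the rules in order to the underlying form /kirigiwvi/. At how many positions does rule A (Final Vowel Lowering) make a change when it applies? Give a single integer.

A Final Vowel Lowering: [kirigiwvi] → [kirigiwve]
B Velar Palatalization: [kirigiwve] → [tiridiwve]
C Degemination: no change — [tiridiwve]
Rule A changed 1 position(s).

1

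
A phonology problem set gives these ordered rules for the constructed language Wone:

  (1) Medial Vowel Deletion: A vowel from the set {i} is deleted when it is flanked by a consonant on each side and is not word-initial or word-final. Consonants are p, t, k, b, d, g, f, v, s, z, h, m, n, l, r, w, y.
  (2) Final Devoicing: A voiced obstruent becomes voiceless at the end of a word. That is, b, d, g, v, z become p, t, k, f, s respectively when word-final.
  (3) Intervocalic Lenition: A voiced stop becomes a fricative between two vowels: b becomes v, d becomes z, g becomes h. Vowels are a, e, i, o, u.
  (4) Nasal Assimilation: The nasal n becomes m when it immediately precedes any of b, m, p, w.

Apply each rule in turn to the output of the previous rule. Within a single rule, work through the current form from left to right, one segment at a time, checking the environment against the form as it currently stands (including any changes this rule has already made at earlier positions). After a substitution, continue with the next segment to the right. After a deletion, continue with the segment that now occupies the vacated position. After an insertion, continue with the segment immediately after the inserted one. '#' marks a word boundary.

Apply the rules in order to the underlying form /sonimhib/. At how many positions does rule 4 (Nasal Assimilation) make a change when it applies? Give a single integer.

1

(1) Medial Vowel Deletion: [sonimhib] → [sonmhb]
(2) Final Devoicing: [sonmhb] → [sonmhp]
(3) Intervocalic Lenition: no change — [sonmhp]
(4) Nasal Assimilation: [sonmhp] → [sommhp]
Rule 4 changed 1 position(s).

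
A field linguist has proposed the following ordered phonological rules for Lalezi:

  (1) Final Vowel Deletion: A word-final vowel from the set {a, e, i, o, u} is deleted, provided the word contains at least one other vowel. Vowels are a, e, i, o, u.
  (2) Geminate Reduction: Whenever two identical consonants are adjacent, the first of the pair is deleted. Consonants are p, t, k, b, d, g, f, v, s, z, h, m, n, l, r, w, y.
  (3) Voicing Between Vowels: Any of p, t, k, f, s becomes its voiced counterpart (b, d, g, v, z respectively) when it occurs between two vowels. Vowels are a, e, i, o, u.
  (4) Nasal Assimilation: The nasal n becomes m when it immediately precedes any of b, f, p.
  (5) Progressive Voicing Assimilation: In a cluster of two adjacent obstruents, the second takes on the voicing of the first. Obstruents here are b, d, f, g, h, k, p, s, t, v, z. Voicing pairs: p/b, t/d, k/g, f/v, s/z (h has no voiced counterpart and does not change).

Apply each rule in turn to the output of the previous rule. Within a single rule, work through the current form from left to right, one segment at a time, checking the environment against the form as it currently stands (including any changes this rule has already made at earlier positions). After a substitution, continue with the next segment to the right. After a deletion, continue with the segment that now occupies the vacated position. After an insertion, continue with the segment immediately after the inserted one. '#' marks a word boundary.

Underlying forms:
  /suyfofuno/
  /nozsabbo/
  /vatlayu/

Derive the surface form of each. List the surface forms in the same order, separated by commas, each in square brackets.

[suyfovun], [nozzab], [vatlay]

/suyfofuno/:
  (1) Final Vowel Deletion: [suyfofuno] → [suyfofun]
  (2) Geminate Reduction: no change — [suyfofun]
  (3) Voicing Between Vowels: [suyfofun] → [suyfovun]
  (4) Nasal Assimilation: no change — [suyfovun]
  (5) Progressive Voicing Assimilation: no change — [suyfovun]
/nozsabbo/:
  (1) Final Vowel Deletion: [nozsabbo] → [nozsabb]
  (2) Geminate Reduction: [nozsabb] → [nozsab]
  (3) Voicing Between Vowels: no change — [nozsab]
  (4) Nasal Assimilation: no change — [nozsab]
  (5) Progressive Voicing Assimilation: [nozsab] → [nozzab]
/vatlayu/:
  (1) Final Vowel Deletion: [vatlayu] → [vatlay]
  (2) Geminate Reduction: no change — [vatlay]
  (3) Voicing Between Vowels: no change — [vatlay]
  (4) Nasal Assimilation: no change — [vatlay]
  (5) Progressive Voicing Assimilation: no change — [vatlay]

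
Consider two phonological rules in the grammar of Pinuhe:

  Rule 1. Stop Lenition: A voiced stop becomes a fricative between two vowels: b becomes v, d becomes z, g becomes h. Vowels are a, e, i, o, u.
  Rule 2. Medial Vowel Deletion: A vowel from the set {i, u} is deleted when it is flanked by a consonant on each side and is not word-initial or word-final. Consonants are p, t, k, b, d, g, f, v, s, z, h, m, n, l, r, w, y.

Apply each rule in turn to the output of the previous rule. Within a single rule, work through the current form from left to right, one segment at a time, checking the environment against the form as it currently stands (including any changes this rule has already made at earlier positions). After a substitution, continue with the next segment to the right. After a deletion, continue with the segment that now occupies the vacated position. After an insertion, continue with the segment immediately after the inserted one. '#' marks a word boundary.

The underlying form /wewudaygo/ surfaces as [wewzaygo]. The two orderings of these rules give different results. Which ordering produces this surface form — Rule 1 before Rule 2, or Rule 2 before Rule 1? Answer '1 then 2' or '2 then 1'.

1 then 2

Order 1 then 2:
  1 Stop Lenition: [wewudaygo] → [wewuzaygo]
  2 Medial Vowel Deletion: [wewuzaygo] → [wewzaygo]
  result: [wewzaygo]
Order 2 then 1:
  2 Medial Vowel Deletion: [wewudaygo] → [wewdaygo]
  1 Stop Lenition: no change — [wewdaygo]
  result: [wewdaygo]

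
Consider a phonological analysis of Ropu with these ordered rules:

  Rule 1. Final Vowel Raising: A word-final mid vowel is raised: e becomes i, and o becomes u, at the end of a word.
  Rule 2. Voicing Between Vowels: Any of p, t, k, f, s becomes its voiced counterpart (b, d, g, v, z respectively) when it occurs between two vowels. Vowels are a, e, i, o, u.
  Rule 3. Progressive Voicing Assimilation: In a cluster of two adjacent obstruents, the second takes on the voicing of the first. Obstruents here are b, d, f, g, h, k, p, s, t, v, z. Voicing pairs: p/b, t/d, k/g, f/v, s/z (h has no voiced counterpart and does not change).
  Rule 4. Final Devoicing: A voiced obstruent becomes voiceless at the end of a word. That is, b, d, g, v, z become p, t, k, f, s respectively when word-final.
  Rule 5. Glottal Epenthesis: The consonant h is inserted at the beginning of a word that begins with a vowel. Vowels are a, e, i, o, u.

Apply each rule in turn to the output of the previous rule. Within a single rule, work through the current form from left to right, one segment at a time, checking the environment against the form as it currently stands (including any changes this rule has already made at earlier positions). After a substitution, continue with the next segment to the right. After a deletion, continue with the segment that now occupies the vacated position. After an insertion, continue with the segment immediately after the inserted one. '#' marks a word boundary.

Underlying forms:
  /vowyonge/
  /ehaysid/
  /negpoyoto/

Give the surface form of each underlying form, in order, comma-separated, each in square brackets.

[vowyongi], [hehaysit], [negboyodu]

/vowyonge/:
  Rule 1 Final Vowel Raising: [vowyonge] → [vowyongi]
  Rule 2 Voicing Between Vowels: no change — [vowyongi]
  Rule 3 Progressive Voicing Assimilation: no change — [vowyongi]
  Rule 4 Final Devoicing: no change — [vowyongi]
  Rule 5 Glottal Epenthesis: no change — [vowyongi]
/ehaysid/:
  Rule 1 Final Vowel Raising: no change — [ehaysid]
  Rule 2 Voicing Between Vowels: no change — [ehaysid]
  Rule 3 Progressive Voicing Assimilation: no change — [ehaysid]
  Rule 4 Final Devoicing: [ehaysid] → [ehaysit]
  Rule 5 Glottal Epenthesis: [ehaysit] → [hehaysit]
/negpoyoto/:
  Rule 1 Final Vowel Raising: [negpoyoto] → [negpoyotu]
  Rule 2 Voicing Between Vowels: [negpoyotu] → [negpoyodu]
  Rule 3 Progressive Voicing Assimilation: [negpoyodu] → [negboyodu]
  Rule 4 Final Devoicing: no change — [negboyodu]
  Rule 5 Glottal Epenthesis: no change — [negboyodu]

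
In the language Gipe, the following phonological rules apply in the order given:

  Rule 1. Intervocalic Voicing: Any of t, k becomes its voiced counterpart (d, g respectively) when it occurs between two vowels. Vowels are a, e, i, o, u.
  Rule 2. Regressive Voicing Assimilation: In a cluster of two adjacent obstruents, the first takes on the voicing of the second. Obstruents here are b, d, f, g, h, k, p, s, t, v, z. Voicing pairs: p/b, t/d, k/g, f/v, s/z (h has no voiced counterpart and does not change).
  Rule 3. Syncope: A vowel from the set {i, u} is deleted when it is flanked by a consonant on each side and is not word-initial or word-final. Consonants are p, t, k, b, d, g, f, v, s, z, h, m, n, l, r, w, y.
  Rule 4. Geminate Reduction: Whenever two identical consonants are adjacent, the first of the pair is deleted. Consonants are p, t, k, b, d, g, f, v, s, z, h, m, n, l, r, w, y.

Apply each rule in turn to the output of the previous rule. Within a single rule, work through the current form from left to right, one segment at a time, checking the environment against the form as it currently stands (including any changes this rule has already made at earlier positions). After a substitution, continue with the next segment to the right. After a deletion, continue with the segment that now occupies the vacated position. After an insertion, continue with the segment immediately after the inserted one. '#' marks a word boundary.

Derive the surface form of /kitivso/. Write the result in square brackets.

[kdfso]

Rule 1 Intervocalic Voicing: [kitivso] → [kidivso]
Rule 2 Regressive Voicing Assimilation: [kidivso] → [kidifso]
Rule 3 Syncope: [kidifso] → [kdfso]
Rule 4 Geminate Reduction: no change — [kdfso]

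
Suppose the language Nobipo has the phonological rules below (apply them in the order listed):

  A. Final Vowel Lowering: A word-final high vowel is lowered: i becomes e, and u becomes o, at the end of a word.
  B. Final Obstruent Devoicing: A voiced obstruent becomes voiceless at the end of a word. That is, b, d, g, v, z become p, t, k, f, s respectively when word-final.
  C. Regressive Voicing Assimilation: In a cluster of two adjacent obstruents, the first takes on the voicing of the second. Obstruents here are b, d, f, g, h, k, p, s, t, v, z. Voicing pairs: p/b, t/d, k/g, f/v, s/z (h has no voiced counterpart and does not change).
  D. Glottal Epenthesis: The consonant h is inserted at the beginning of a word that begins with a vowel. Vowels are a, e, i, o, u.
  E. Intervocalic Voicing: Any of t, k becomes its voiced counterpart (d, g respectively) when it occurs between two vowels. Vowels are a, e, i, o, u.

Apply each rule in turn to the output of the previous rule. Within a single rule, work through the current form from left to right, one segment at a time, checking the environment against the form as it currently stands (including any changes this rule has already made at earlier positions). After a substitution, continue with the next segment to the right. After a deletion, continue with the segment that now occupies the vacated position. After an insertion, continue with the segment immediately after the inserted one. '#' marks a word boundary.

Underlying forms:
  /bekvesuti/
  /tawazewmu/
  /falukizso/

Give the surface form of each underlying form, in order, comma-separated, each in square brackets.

/bekvesuti/:
  A Final Vowel Lowering: [bekvesuti] → [bekvesute]
  B Final Obstruent Devoicing: no change — [bekvesute]
  C Regressive Voicing Assimilation: [bekvesute] → [begvesute]
  D Glottal Epenthesis: no change — [begvesute]
  E Intervocalic Voicing: [begvesute] → [begvesude]
/tawazewmu/:
  A Final Vowel Lowering: [tawazewmu] → [tawazewmo]
  B Final Obstruent Devoicing: no change — [tawazewmo]
  C Regressive Voicing Assimilation: no change — [tawazewmo]
  D Glottal Epenthesis: no change — [tawazewmo]
  E Intervocalic Voicing: no change — [tawazewmo]
/falukizso/:
  A Final Vowel Lowering: no change — [falukizso]
  B Final Obstruent Devoicing: no change — [falukizso]
  C Regressive Voicing Assimilation: [falukizso] → [falukisso]
  D Glottal Epenthesis: no change — [falukisso]
  E Intervocalic Voicing: [falukisso] → [falugisso]

[begvesude], [tawazewmo], [falugisso]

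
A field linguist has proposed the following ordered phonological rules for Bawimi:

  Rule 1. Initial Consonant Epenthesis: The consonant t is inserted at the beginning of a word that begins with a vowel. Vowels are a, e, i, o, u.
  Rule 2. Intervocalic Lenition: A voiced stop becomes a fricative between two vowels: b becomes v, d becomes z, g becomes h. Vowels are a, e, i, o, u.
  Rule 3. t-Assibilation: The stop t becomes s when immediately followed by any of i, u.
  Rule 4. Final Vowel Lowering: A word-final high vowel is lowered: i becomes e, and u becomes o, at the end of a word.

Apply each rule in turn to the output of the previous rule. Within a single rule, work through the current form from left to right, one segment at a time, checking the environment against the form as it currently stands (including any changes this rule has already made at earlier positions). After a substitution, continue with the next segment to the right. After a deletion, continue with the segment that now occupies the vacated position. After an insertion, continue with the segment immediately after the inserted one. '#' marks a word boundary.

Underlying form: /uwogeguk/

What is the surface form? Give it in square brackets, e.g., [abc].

Rule 1 Initial Consonant Epenthesis: [uwogeguk] → [tuwogeguk]
Rule 2 Intervocalic Lenition: [tuwogeguk] → [tuwohehuk]
Rule 3 t-Assibilation: [tuwohehuk] → [suwohehuk]
Rule 4 Final Vowel Lowering: no change — [suwohehuk]

[suwohehuk]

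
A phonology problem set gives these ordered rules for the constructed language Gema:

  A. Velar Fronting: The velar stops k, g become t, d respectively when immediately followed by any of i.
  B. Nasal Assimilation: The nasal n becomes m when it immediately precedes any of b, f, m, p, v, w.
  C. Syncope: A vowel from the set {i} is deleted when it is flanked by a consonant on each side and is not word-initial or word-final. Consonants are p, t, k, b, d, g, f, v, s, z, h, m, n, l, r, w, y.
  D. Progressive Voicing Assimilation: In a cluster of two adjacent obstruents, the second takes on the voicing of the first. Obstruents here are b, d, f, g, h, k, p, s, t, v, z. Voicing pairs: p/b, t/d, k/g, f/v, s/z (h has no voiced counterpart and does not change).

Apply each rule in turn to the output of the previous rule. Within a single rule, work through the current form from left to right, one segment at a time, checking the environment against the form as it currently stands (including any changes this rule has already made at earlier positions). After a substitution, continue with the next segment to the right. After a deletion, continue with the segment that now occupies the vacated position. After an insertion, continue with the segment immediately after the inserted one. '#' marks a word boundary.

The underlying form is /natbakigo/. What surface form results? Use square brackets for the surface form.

A Velar Fronting: [natbakigo] → [natbatigo]
B Nasal Assimilation: no change — [natbatigo]
C Syncope: [natbatigo] → [natbatgo]
D Progressive Voicing Assimilation: [natbatgo] → [natpatko]

[natpatko]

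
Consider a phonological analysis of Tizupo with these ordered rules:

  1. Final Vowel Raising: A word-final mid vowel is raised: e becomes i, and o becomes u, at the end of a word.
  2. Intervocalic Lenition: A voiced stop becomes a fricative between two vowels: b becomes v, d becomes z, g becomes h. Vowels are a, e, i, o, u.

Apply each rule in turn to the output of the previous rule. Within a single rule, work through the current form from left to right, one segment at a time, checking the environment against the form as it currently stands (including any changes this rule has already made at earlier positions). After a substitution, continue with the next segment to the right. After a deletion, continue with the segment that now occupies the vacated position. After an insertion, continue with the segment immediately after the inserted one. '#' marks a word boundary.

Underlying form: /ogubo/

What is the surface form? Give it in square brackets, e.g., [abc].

1 Final Vowel Raising: [ogubo] → [ogubu]
2 Intervocalic Lenition: [ogubu] → [ohuvu]

[ohuvu]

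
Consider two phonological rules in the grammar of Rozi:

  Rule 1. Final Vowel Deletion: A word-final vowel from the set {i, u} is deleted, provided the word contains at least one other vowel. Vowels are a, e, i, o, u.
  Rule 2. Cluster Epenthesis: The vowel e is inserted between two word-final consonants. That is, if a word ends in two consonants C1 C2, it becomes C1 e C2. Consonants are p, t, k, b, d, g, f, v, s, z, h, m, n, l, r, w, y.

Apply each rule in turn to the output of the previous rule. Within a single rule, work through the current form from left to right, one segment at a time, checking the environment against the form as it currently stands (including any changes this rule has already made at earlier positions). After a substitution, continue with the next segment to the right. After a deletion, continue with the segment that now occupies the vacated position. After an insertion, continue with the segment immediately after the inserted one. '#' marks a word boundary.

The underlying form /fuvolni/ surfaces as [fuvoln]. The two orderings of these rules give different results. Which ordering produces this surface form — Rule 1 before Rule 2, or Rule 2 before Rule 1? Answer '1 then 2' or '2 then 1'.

2 then 1

Order 1 then 2:
  1 Final Vowel Deletion: [fuvolni] → [fuvoln]
  2 Cluster Epenthesis: [fuvoln] → [fuvolen]
  result: [fuvolen]
Order 2 then 1:
  2 Cluster Epenthesis: no change — [fuvolni]
  1 Final Vowel Deletion: [fuvolni] → [fuvoln]
  result: [fuvoln]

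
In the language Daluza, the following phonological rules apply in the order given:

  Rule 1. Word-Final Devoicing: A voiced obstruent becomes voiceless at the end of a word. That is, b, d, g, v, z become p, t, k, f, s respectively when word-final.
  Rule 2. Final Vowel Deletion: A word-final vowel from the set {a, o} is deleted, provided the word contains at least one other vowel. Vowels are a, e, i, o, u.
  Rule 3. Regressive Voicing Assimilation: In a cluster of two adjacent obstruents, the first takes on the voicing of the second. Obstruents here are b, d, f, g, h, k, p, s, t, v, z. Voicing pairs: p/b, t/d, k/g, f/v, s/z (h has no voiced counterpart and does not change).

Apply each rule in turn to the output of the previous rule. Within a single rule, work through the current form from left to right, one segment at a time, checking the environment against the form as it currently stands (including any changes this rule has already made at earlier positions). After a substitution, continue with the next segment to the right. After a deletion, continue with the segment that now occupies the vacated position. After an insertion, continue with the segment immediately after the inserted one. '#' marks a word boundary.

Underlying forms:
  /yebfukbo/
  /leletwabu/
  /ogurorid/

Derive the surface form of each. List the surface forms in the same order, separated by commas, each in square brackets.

[yepfugb], [leletwabu], [ogurorit]

/yebfukbo/:
  Rule 1 Word-Final Devoicing: no change — [yebfukbo]
  Rule 2 Final Vowel Deletion: [yebfukbo] → [yebfukb]
  Rule 3 Regressive Voicing Assimilation: [yebfukb] → [yepfugb]
/leletwabu/:
  Rule 1 Word-Final Devoicing: no change — [leletwabu]
  Rule 2 Final Vowel Deletion: no change — [leletwabu]
  Rule 3 Regressive Voicing Assimilation: no change — [leletwabu]
/ogurorid/:
  Rule 1 Word-Final Devoicing: [ogurorid] → [ogurorit]
  Rule 2 Final Vowel Deletion: no change — [ogurorit]
  Rule 3 Regressive Voicing Assimilation: no change — [ogurorit]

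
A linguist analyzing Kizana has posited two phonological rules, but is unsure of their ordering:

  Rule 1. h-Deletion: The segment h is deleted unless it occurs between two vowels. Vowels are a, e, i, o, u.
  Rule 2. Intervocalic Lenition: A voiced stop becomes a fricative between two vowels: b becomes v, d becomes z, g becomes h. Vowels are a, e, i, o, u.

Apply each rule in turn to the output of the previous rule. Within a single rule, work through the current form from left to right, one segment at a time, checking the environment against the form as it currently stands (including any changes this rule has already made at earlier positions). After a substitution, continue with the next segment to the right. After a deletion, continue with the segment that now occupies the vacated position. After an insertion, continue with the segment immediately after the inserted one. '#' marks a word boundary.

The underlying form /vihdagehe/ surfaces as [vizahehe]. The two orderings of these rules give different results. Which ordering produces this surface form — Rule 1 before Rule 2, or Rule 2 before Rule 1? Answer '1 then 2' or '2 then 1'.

Order 1 then 2:
  1 h-Deletion: [vihdagehe] → [vidagehe]
  2 Intervocalic Lenition: [vidagehe] → [vizahehe]
  result: [vizahehe]
Order 2 then 1:
  2 Intervocalic Lenition: [vihdagehe] → [vihdahehe]
  1 h-Deletion: [vihdahehe] → [vidahehe]
  result: [vidahehe]

1 then 2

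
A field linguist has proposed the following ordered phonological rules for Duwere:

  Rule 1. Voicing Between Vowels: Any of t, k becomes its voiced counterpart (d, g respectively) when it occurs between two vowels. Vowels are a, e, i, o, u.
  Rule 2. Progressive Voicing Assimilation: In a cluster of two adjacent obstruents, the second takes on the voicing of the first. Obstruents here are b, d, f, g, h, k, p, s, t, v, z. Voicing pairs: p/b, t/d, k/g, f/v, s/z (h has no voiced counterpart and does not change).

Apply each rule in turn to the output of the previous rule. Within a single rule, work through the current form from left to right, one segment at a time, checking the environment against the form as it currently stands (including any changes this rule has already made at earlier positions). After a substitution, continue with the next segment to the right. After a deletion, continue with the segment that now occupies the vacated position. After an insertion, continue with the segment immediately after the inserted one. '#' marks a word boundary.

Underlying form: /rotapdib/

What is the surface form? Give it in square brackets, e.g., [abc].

Rule 1 Voicing Between Vowels: [rotapdib] → [rodapdib]
Rule 2 Progressive Voicing Assimilation: [rodapdib] → [rodaptib]

[rodaptib]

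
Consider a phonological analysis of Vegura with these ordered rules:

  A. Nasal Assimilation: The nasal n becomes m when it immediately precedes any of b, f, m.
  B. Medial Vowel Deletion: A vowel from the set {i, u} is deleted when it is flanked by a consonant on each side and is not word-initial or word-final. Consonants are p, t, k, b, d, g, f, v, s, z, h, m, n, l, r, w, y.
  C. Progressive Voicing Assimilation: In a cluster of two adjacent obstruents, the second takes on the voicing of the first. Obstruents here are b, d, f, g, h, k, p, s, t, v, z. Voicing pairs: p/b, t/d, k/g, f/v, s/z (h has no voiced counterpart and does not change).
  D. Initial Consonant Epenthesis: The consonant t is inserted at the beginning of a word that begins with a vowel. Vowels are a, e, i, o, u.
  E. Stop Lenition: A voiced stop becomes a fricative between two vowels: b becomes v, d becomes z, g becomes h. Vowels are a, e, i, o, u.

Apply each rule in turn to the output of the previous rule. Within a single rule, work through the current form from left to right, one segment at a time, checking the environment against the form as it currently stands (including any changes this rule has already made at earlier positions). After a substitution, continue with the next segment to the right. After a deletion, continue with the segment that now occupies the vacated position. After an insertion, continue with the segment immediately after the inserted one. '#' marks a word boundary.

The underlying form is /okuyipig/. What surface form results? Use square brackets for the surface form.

[tokypk]

A Nasal Assimilation: no change — [okuyipig]
B Medial Vowel Deletion: [okuyipig] → [okypg]
C Progressive Voicing Assimilation: [okypg] → [okypk]
D Initial Consonant Epenthesis: [okypk] → [tokypk]
E Stop Lenition: no change — [tokypk]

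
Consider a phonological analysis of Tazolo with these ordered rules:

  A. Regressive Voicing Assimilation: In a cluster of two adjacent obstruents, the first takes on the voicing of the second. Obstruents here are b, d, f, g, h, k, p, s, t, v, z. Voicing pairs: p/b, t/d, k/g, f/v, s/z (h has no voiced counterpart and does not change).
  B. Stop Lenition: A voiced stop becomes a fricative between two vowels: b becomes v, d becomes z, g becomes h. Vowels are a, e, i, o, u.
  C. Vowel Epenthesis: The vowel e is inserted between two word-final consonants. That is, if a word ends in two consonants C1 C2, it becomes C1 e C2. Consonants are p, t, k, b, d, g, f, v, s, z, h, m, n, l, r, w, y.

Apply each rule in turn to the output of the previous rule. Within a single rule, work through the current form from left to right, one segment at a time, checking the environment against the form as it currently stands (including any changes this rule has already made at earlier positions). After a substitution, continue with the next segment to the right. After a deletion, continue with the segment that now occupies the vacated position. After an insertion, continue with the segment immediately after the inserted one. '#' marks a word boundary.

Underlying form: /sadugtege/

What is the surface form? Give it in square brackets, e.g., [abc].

A Regressive Voicing Assimilation: [sadugtege] → [saduktege]
B Stop Lenition: [saduktege] → [sazuktehe]
C Vowel Epenthesis: no change — [sazuktehe]

[sazuktehe]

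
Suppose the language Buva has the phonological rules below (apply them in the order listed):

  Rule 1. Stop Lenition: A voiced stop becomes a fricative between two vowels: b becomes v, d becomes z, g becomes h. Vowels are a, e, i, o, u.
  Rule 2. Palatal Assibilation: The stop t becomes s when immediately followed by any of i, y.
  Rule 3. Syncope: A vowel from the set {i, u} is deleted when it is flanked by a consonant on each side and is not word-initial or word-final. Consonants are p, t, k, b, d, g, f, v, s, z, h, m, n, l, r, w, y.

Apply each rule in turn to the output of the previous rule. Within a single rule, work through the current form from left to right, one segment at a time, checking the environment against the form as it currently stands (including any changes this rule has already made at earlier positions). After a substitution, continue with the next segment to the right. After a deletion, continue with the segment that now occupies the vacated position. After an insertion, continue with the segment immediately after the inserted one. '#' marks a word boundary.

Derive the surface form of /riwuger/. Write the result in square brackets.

Rule 1 Stop Lenition: [riwuger] → [riwuher]
Rule 2 Palatal Assibilation: no change — [riwuher]
Rule 3 Syncope: [riwuher] → [rwher]

[rwher]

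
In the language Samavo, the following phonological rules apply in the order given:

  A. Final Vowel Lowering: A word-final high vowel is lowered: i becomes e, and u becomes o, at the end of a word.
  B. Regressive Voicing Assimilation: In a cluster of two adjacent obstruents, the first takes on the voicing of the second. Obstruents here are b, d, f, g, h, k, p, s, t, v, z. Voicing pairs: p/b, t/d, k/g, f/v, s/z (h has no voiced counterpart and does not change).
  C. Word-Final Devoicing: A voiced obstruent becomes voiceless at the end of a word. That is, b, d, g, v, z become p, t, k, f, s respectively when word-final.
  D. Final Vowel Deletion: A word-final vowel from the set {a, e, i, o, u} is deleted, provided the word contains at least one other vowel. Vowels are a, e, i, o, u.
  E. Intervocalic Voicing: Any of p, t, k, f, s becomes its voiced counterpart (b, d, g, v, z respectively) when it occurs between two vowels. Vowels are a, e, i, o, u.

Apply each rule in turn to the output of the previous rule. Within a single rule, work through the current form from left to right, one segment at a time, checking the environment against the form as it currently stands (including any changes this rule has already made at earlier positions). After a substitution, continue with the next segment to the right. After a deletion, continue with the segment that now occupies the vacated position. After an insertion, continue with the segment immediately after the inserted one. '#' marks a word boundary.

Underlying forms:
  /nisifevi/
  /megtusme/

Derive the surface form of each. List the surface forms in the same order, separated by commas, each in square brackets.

[nizivev], [mektusm]

/nisifevi/:
  A Final Vowel Lowering: [nisifevi] → [nisifeve]
  B Regressive Voicing Assimilation: no change — [nisifeve]
  C Word-Final Devoicing: no change — [nisifeve]
  D Final Vowel Deletion: [nisifeve] → [nisifev]
  E Intervocalic Voicing: [nisifev] → [nizivev]
/megtusme/:
  A Final Vowel Lowering: no change — [megtusme]
  B Regressive Voicing Assimilation: [megtusme] → [mektusme]
  C Word-Final Devoicing: no change — [mektusme]
  D Final Vowel Deletion: [mektusme] → [mektusm]
  E Intervocalic Voicing: no change — [mektusm]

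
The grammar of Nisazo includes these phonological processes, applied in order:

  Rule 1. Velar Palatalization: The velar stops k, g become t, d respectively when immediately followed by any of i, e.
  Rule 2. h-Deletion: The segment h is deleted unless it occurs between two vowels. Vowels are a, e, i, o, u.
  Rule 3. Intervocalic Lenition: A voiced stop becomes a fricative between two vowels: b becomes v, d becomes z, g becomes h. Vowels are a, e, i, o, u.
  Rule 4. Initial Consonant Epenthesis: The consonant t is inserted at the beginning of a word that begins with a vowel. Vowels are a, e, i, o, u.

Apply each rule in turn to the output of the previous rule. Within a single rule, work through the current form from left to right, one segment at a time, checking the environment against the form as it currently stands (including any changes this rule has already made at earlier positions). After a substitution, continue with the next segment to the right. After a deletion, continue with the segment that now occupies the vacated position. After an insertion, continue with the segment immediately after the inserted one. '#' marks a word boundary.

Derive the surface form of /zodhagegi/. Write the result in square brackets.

[zozazezi]

Rule 1 Velar Palatalization: [zodhagegi] → [zodhadedi]
Rule 2 h-Deletion: [zodhadedi] → [zodadedi]
Rule 3 Intervocalic Lenition: [zodadedi] → [zozazezi]
Rule 4 Initial Consonant Epenthesis: no change — [zozazezi]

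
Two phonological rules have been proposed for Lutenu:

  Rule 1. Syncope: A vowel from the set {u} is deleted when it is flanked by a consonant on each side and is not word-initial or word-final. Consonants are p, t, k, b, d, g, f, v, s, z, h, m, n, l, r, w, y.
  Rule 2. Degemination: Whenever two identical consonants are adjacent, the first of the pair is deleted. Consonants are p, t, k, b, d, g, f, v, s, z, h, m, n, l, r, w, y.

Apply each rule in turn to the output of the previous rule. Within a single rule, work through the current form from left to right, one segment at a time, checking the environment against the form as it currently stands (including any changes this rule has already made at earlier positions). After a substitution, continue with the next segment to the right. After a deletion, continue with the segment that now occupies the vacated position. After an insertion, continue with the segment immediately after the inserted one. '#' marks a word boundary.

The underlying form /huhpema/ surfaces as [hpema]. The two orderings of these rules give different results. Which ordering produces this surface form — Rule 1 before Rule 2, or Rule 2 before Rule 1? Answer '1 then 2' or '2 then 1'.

Order 1 then 2:
  1 Syncope: [huhpema] → [hhpema]
  2 Degemination: [hhpema] → [hpema]
  result: [hpema]
Order 2 then 1:
  2 Degemination: no change — [huhpema]
  1 Syncope: [huhpema] → [hhpema]
  result: [hhpema]

1 then 2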